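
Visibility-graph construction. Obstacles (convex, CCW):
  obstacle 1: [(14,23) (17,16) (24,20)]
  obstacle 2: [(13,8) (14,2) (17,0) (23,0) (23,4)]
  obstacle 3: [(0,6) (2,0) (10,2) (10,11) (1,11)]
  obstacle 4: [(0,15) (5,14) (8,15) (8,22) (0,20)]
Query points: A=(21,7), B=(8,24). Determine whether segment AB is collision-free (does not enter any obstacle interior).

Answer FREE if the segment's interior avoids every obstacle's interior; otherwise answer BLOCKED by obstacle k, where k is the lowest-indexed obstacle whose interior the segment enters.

Obstacle 1 [(14,23) (17,16) (24,20)]:
  edge (14,23)–(17,16): clear
  edge (17,16)–(24,20): clear
  edge (24,20)–(14,23): clear
  midpoint (29/2,31/2) outside
  → clear
Obstacle 2 [(13,8) (14,2) (17,0) (23,0) (23,4)]:
  edge (13,8)–(14,2): clear
  edge (14,2)–(17,0): clear
  edge (17,0)–(23,0): clear
  edge (23,0)–(23,4): clear
  edge (23,4)–(13,8): clear
  midpoint (29/2,31/2) outside
  → clear
Obstacle 3 [(0,6) (2,0) (10,2) (10,11) (1,11)]:
  edge (0,6)–(2,0): clear
  edge (2,0)–(10,2): clear
  edge (10,2)–(10,11): clear
  edge (10,11)–(1,11): clear
  edge (1,11)–(0,6): clear
  midpoint (29/2,31/2) outside
  → clear
Obstacle 4 [(0,15) (5,14) (8,15) (8,22) (0,20)]:
  edge (0,15)–(5,14): clear
  edge (5,14)–(8,15): clear
  edge (8,15)–(8,22): clear
  edge (8,22)–(0,20): clear
  edge (0,20)–(0,15): clear
  midpoint (29/2,31/2) outside
  → clear

FREE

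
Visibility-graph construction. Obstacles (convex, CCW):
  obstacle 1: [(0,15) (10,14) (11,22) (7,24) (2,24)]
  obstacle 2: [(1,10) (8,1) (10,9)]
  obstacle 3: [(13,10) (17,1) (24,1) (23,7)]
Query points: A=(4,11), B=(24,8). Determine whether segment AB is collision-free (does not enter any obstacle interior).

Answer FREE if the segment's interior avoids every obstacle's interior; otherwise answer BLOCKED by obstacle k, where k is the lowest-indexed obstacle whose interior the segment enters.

BLOCKED by obstacle 3

Obstacle 1 [(0,15) (10,14) (11,22) (7,24) (2,24)]:
  edge (0,15)–(10,14): clear
  edge (10,14)–(11,22): clear
  edge (11,22)–(7,24): clear
  edge (7,24)–(2,24): clear
  edge (2,24)–(0,15): clear
  midpoint (14,19/2) outside
  → clear
Obstacle 2 [(1,10) (8,1) (10,9)]:
  edge (1,10)–(8,1): clear
  edge (8,1)–(10,9): clear
  edge (10,9)–(1,10): clear
  midpoint (14,19/2) outside
  → clear
Obstacle 3 [(13,10) (17,1) (24,1) (23,7)]:
  edge (13,10)–(17,1): crosses AB
  edge (17,1)–(24,1): clear
  edge (24,1)–(23,7): clear
  edge (23,7)–(13,10): crosses AB
  → BLOCKED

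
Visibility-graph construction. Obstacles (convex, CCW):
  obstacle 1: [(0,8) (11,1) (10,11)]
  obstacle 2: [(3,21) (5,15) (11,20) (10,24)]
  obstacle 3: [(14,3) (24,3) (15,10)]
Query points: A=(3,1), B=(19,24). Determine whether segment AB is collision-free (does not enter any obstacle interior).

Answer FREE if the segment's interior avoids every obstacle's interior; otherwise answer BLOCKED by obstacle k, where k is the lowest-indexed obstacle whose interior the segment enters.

Obstacle 1 [(0,8) (11,1) (10,11)]:
  edge (0,8)–(11,1): crosses AB
  edge (11,1)–(10,11): clear
  edge (10,11)–(0,8): crosses AB
  → BLOCKED
Obstacle 2 [(3,21) (5,15) (11,20) (10,24)]:
  edge (3,21)–(5,15): clear
  edge (5,15)–(11,20): clear
  edge (11,20)–(10,24): clear
  edge (10,24)–(3,21): clear
  midpoint (11,25/2) outside
  → clear
Obstacle 3 [(14,3) (24,3) (15,10)]:
  edge (14,3)–(24,3): clear
  edge (24,3)–(15,10): clear
  edge (15,10)–(14,3): clear
  midpoint (11,25/2) outside
  → clear

BLOCKED by obstacle 1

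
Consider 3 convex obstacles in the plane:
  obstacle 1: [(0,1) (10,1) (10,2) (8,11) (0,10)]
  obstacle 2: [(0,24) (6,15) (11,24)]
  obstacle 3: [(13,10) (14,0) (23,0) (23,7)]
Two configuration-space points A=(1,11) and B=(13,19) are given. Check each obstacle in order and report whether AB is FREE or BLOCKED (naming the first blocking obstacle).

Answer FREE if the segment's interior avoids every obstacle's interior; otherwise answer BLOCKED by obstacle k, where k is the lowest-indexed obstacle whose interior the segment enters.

FREE

Obstacle 1 [(0,1) (10,1) (10,2) (8,11) (0,10)]:
  edge (0,1)–(10,1): clear
  edge (10,1)–(10,2): clear
  edge (10,2)–(8,11): clear
  edge (8,11)–(0,10): clear
  edge (0,10)–(0,1): clear
  midpoint (7,15) outside
  → clear
Obstacle 2 [(0,24) (6,15) (11,24)]:
  edge (0,24)–(6,15): clear
  edge (6,15)–(11,24): clear
  edge (11,24)–(0,24): clear
  midpoint (7,15) outside
  → clear
Obstacle 3 [(13,10) (14,0) (23,0) (23,7)]:
  edge (13,10)–(14,0): clear
  edge (14,0)–(23,0): clear
  edge (23,0)–(23,7): clear
  edge (23,7)–(13,10): clear
  midpoint (7,15) outside
  → clear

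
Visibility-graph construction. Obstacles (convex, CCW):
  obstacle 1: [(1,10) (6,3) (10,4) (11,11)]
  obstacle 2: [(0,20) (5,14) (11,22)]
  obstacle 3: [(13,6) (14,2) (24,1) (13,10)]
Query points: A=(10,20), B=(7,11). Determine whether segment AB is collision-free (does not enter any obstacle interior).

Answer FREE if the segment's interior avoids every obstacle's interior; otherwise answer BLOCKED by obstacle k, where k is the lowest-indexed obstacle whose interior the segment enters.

Obstacle 1 [(1,10) (6,3) (10,4) (11,11)]:
  edge (1,10)–(6,3): clear
  edge (6,3)–(10,4): clear
  edge (10,4)–(11,11): clear
  edge (11,11)–(1,10): clear
  midpoint (17/2,31/2) outside
  → clear
Obstacle 2 [(0,20) (5,14) (11,22)]:
  edge (0,20)–(5,14): clear
  edge (5,14)–(11,22): clear
  edge (11,22)–(0,20): clear
  midpoint (17/2,31/2) outside
  → clear
Obstacle 3 [(13,6) (14,2) (24,1) (13,10)]:
  edge (13,6)–(14,2): clear
  edge (14,2)–(24,1): clear
  edge (24,1)–(13,10): clear
  edge (13,10)–(13,6): clear
  midpoint (17/2,31/2) outside
  → clear

FREE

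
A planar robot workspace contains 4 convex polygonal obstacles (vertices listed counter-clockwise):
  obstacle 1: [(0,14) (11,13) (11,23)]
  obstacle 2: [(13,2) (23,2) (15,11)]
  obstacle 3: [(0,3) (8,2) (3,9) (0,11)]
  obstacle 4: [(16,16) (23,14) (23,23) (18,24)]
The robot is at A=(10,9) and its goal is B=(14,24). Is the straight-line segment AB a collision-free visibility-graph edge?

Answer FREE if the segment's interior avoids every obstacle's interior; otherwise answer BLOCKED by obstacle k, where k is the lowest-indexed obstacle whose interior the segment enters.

Obstacle 1 [(0,14) (11,13) (11,23)]:
  edge (0,14)–(11,13): clear
  edge (11,13)–(11,23): clear
  edge (11,23)–(0,14): clear
  midpoint (12,33/2) outside
  → clear
Obstacle 2 [(13,2) (23,2) (15,11)]:
  edge (13,2)–(23,2): clear
  edge (23,2)–(15,11): clear
  edge (15,11)–(13,2): clear
  midpoint (12,33/2) outside
  → clear
Obstacle 3 [(0,3) (8,2) (3,9) (0,11)]:
  edge (0,3)–(8,2): clear
  edge (8,2)–(3,9): clear
  edge (3,9)–(0,11): clear
  edge (0,11)–(0,3): clear
  midpoint (12,33/2) outside
  → clear
Obstacle 4 [(16,16) (23,14) (23,23) (18,24)]:
  edge (16,16)–(23,14): clear
  edge (23,14)–(23,23): clear
  edge (23,23)–(18,24): clear
  edge (18,24)–(16,16): clear
  midpoint (12,33/2) outside
  → clear

FREE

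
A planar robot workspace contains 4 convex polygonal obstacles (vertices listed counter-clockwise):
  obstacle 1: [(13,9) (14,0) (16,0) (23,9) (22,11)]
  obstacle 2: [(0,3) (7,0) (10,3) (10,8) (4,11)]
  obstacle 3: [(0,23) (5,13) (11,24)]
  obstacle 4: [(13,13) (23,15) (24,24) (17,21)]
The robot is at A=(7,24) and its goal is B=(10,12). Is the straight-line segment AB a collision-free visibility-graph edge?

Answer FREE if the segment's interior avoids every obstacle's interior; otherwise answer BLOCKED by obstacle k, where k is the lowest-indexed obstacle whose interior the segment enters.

BLOCKED by obstacle 3

Obstacle 1 [(13,9) (14,0) (16,0) (23,9) (22,11)]:
  edge (13,9)–(14,0): clear
  edge (14,0)–(16,0): clear
  edge (16,0)–(23,9): clear
  edge (23,9)–(22,11): clear
  edge (22,11)–(13,9): clear
  midpoint (17/2,18) outside
  → clear
Obstacle 2 [(0,3) (7,0) (10,3) (10,8) (4,11)]:
  edge (0,3)–(7,0): clear
  edge (7,0)–(10,3): clear
  edge (10,3)–(10,8): clear
  edge (10,8)–(4,11): clear
  edge (4,11)–(0,3): clear
  midpoint (17/2,18) outside
  → clear
Obstacle 3 [(0,23) (5,13) (11,24)]:
  edge (0,23)–(5,13): clear
  edge (5,13)–(11,24): crosses AB
  edge (11,24)–(0,23): crosses AB
  → BLOCKED
Obstacle 4 [(13,13) (23,15) (24,24) (17,21)]:
  edge (13,13)–(23,15): clear
  edge (23,15)–(24,24): clear
  edge (24,24)–(17,21): clear
  edge (17,21)–(13,13): clear
  midpoint (17/2,18) outside
  → clear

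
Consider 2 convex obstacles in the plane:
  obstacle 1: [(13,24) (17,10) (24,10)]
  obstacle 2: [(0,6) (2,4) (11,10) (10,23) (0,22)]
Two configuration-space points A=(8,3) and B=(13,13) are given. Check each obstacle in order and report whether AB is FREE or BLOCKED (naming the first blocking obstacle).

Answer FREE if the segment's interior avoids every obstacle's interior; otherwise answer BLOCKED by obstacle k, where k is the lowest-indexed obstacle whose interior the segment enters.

Obstacle 1 [(13,24) (17,10) (24,10)]:
  edge (13,24)–(17,10): clear
  edge (17,10)–(24,10): clear
  edge (24,10)–(13,24): clear
  midpoint (21/2,8) outside
  → clear
Obstacle 2 [(0,6) (2,4) (11,10) (10,23) (0,22)]:
  edge (0,6)–(2,4): clear
  edge (2,4)–(11,10): clear
  edge (11,10)–(10,23): clear
  edge (10,23)–(0,22): clear
  edge (0,22)–(0,6): clear
  midpoint (21/2,8) outside
  → clear

FREE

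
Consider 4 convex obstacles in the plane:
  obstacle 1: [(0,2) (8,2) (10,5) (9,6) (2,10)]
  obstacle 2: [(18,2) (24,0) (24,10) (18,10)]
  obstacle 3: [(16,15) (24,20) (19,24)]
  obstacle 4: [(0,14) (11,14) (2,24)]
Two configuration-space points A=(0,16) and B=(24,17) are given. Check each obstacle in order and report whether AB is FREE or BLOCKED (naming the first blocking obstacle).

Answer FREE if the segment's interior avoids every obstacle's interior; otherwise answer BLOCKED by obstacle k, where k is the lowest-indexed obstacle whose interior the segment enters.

BLOCKED by obstacle 3

Obstacle 1 [(0,2) (8,2) (10,5) (9,6) (2,10)]:
  edge (0,2)–(8,2): clear
  edge (8,2)–(10,5): clear
  edge (10,5)–(9,6): clear
  edge (9,6)–(2,10): clear
  edge (2,10)–(0,2): clear
  midpoint (12,33/2) outside
  → clear
Obstacle 2 [(18,2) (24,0) (24,10) (18,10)]:
  edge (18,2)–(24,0): clear
  edge (24,0)–(24,10): clear
  edge (24,10)–(18,10): clear
  edge (18,10)–(18,2): clear
  midpoint (12,33/2) outside
  → clear
Obstacle 3 [(16,15) (24,20) (19,24)]:
  edge (16,15)–(24,20): crosses AB
  edge (24,20)–(19,24): clear
  edge (19,24)–(16,15): crosses AB
  → BLOCKED
Obstacle 4 [(0,14) (11,14) (2,24)]:
  edge (0,14)–(11,14): clear
  edge (11,14)–(2,24): crosses AB
  edge (2,24)–(0,14): crosses AB
  → BLOCKED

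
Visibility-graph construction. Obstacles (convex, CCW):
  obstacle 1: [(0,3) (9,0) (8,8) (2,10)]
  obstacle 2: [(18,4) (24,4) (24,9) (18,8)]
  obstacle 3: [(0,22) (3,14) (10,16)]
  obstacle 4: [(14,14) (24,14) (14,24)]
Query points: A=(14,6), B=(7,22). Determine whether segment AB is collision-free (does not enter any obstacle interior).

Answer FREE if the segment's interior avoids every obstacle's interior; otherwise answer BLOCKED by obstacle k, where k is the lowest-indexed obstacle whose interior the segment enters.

Obstacle 1 [(0,3) (9,0) (8,8) (2,10)]:
  edge (0,3)–(9,0): clear
  edge (9,0)–(8,8): clear
  edge (8,8)–(2,10): clear
  edge (2,10)–(0,3): clear
  midpoint (21/2,14) outside
  → clear
Obstacle 2 [(18,4) (24,4) (24,9) (18,8)]:
  edge (18,4)–(24,4): clear
  edge (24,4)–(24,9): clear
  edge (24,9)–(18,8): clear
  edge (18,8)–(18,4): clear
  midpoint (21/2,14) outside
  → clear
Obstacle 3 [(0,22) (3,14) (10,16)]:
  edge (0,22)–(3,14): clear
  edge (3,14)–(10,16): crosses AB
  edge (10,16)–(0,22): crosses AB
  → BLOCKED
Obstacle 4 [(14,14) (24,14) (14,24)]:
  edge (14,14)–(24,14): clear
  edge (24,14)–(14,24): clear
  edge (14,24)–(14,14): clear
  midpoint (21/2,14) outside
  → clear

BLOCKED by obstacle 3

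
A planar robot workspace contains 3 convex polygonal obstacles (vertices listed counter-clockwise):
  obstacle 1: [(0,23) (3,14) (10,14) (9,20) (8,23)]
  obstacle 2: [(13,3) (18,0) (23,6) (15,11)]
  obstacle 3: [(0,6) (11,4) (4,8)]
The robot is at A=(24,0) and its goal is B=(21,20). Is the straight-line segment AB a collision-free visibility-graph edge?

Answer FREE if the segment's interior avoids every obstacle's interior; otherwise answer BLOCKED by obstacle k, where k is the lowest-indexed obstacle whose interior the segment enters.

FREE

Obstacle 1 [(0,23) (3,14) (10,14) (9,20) (8,23)]:
  edge (0,23)–(3,14): clear
  edge (3,14)–(10,14): clear
  edge (10,14)–(9,20): clear
  edge (9,20)–(8,23): clear
  edge (8,23)–(0,23): clear
  midpoint (45/2,10) outside
  → clear
Obstacle 2 [(13,3) (18,0) (23,6) (15,11)]:
  edge (13,3)–(18,0): clear
  edge (18,0)–(23,6): clear
  edge (23,6)–(15,11): clear
  edge (15,11)–(13,3): clear
  midpoint (45/2,10) outside
  → clear
Obstacle 3 [(0,6) (11,4) (4,8)]:
  edge (0,6)–(11,4): clear
  edge (11,4)–(4,8): clear
  edge (4,8)–(0,6): clear
  midpoint (45/2,10) outside
  → clear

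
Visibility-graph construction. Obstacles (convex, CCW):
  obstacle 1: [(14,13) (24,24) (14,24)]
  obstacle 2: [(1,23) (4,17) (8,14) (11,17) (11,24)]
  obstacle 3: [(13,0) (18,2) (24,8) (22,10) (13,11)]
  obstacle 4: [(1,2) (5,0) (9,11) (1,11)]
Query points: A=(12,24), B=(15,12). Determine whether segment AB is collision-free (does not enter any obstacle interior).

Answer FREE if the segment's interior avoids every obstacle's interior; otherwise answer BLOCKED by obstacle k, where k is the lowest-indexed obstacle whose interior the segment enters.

BLOCKED by obstacle 1

Obstacle 1 [(14,13) (24,24) (14,24)]:
  edge (14,13)–(24,24): crosses AB
  edge (24,24)–(14,24): clear
  edge (14,24)–(14,13): crosses AB
  → BLOCKED
Obstacle 2 [(1,23) (4,17) (8,14) (11,17) (11,24)]:
  edge (1,23)–(4,17): clear
  edge (4,17)–(8,14): clear
  edge (8,14)–(11,17): clear
  edge (11,17)–(11,24): clear
  edge (11,24)–(1,23): clear
  midpoint (27/2,18) outside
  → clear
Obstacle 3 [(13,0) (18,2) (24,8) (22,10) (13,11)]:
  edge (13,0)–(18,2): clear
  edge (18,2)–(24,8): clear
  edge (24,8)–(22,10): clear
  edge (22,10)–(13,11): clear
  edge (13,11)–(13,0): clear
  midpoint (27/2,18) outside
  → clear
Obstacle 4 [(1,2) (5,0) (9,11) (1,11)]:
  edge (1,2)–(5,0): clear
  edge (5,0)–(9,11): clear
  edge (9,11)–(1,11): clear
  edge (1,11)–(1,2): clear
  midpoint (27/2,18) outside
  → clear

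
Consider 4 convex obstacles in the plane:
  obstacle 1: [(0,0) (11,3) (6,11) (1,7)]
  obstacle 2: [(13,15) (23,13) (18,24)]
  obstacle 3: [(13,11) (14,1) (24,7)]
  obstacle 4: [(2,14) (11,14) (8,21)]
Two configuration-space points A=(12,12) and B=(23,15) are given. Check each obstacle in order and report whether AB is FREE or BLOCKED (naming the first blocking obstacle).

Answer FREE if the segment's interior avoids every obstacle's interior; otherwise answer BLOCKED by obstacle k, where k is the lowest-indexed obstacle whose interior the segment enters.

Obstacle 1 [(0,0) (11,3) (6,11) (1,7)]:
  edge (0,0)–(11,3): clear
  edge (11,3)–(6,11): clear
  edge (6,11)–(1,7): clear
  edge (1,7)–(0,0): clear
  midpoint (35/2,27/2) outside
  → clear
Obstacle 2 [(13,15) (23,13) (18,24)]:
  edge (13,15)–(23,13): crosses AB
  edge (23,13)–(18,24): crosses AB
  edge (18,24)–(13,15): clear
  → BLOCKED
Obstacle 3 [(13,11) (14,1) (24,7)]:
  edge (13,11)–(14,1): clear
  edge (14,1)–(24,7): clear
  edge (24,7)–(13,11): clear
  midpoint (35/2,27/2) outside
  → clear
Obstacle 4 [(2,14) (11,14) (8,21)]:
  edge (2,14)–(11,14): clear
  edge (11,14)–(8,21): clear
  edge (8,21)–(2,14): clear
  midpoint (35/2,27/2) outside
  → clear

BLOCKED by obstacle 2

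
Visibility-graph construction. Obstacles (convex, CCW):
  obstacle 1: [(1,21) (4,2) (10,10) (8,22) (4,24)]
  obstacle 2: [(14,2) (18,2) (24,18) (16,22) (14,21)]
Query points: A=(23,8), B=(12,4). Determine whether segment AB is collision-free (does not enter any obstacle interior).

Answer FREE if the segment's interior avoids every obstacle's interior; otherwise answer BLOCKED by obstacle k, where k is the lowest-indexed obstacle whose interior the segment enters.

Obstacle 1 [(1,21) (4,2) (10,10) (8,22) (4,24)]:
  edge (1,21)–(4,2): clear
  edge (4,2)–(10,10): clear
  edge (10,10)–(8,22): clear
  edge (8,22)–(4,24): clear
  edge (4,24)–(1,21): clear
  midpoint (35/2,6) outside
  → clear
Obstacle 2 [(14,2) (18,2) (24,18) (16,22) (14,21)]:
  edge (14,2)–(18,2): clear
  edge (18,2)–(24,18): crosses AB
  edge (24,18)–(16,22): clear
  edge (16,22)–(14,21): clear
  edge (14,21)–(14,2): crosses AB
  → BLOCKED

BLOCKED by obstacle 2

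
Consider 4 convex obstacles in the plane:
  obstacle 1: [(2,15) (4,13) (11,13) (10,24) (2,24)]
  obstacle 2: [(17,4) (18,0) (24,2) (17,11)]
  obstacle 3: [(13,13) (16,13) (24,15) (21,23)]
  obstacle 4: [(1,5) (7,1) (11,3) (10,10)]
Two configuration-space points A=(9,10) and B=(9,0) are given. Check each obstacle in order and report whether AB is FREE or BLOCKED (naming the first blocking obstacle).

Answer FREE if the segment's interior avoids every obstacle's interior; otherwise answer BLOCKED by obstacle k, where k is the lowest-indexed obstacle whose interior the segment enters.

BLOCKED by obstacle 4

Obstacle 1 [(2,15) (4,13) (11,13) (10,24) (2,24)]:
  edge (2,15)–(4,13): clear
  edge (4,13)–(11,13): clear
  edge (11,13)–(10,24): clear
  edge (10,24)–(2,24): clear
  edge (2,24)–(2,15): clear
  midpoint (9,5) outside
  → clear
Obstacle 2 [(17,4) (18,0) (24,2) (17,11)]:
  edge (17,4)–(18,0): clear
  edge (18,0)–(24,2): clear
  edge (24,2)–(17,11): clear
  edge (17,11)–(17,4): clear
  midpoint (9,5) outside
  → clear
Obstacle 3 [(13,13) (16,13) (24,15) (21,23)]:
  edge (13,13)–(16,13): clear
  edge (16,13)–(24,15): clear
  edge (24,15)–(21,23): clear
  edge (21,23)–(13,13): clear
  midpoint (9,5) outside
  → clear
Obstacle 4 [(1,5) (7,1) (11,3) (10,10)]:
  edge (1,5)–(7,1): clear
  edge (7,1)–(11,3): crosses AB
  edge (11,3)–(10,10): clear
  edge (10,10)–(1,5): crosses AB
  → BLOCKED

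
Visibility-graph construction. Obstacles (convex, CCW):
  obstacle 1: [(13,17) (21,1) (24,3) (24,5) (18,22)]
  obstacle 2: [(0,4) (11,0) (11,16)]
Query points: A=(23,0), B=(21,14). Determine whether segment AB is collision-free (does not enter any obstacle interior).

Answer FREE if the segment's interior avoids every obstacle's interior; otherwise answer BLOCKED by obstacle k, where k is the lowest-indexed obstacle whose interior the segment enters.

BLOCKED by obstacle 1

Obstacle 1 [(13,17) (21,1) (24,3) (24,5) (18,22)]:
  edge (13,17)–(21,1): clear
  edge (21,1)–(24,3): crosses AB
  edge (24,3)–(24,5): clear
  edge (24,5)–(18,22): crosses AB
  edge (18,22)–(13,17): clear
  → BLOCKED
Obstacle 2 [(0,4) (11,0) (11,16)]:
  edge (0,4)–(11,0): clear
  edge (11,0)–(11,16): clear
  edge (11,16)–(0,4): clear
  midpoint (22,7) outside
  → clear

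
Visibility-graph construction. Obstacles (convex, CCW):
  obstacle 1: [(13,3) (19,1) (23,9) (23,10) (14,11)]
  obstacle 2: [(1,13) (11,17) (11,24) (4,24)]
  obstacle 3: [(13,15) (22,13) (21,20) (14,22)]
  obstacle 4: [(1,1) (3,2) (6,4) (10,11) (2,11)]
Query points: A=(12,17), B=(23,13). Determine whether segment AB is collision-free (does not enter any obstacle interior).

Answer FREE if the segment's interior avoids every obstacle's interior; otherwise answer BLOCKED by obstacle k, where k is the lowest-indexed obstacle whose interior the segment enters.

Obstacle 1 [(13,3) (19,1) (23,9) (23,10) (14,11)]:
  edge (13,3)–(19,1): clear
  edge (19,1)–(23,9): clear
  edge (23,9)–(23,10): clear
  edge (23,10)–(14,11): clear
  edge (14,11)–(13,3): clear
  midpoint (35/2,15) outside
  → clear
Obstacle 2 [(1,13) (11,17) (11,24) (4,24)]:
  edge (1,13)–(11,17): clear
  edge (11,17)–(11,24): clear
  edge (11,24)–(4,24): clear
  edge (4,24)–(1,13): clear
  midpoint (35/2,15) outside
  → clear
Obstacle 3 [(13,15) (22,13) (21,20) (14,22)]:
  edge (13,15)–(22,13): clear
  edge (22,13)–(21,20): crosses AB
  edge (21,20)–(14,22): clear
  edge (14,22)–(13,15): crosses AB
  → BLOCKED
Obstacle 4 [(1,1) (3,2) (6,4) (10,11) (2,11)]:
  edge (1,1)–(3,2): clear
  edge (3,2)–(6,4): clear
  edge (6,4)–(10,11): clear
  edge (10,11)–(2,11): clear
  edge (2,11)–(1,1): clear
  midpoint (35/2,15) outside
  → clear

BLOCKED by obstacle 3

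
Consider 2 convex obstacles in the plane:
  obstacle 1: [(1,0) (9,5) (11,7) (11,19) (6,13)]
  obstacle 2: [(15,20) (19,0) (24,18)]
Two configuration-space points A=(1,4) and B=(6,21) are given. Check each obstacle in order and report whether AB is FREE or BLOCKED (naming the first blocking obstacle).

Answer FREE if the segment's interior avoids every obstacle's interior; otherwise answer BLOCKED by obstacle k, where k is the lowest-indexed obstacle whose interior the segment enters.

FREE

Obstacle 1 [(1,0) (9,5) (11,7) (11,19) (6,13)]:
  edge (1,0)–(9,5): clear
  edge (9,5)–(11,7): clear
  edge (11,7)–(11,19): clear
  edge (11,19)–(6,13): clear
  edge (6,13)–(1,0): clear
  midpoint (7/2,25/2) outside
  → clear
Obstacle 2 [(15,20) (19,0) (24,18)]:
  edge (15,20)–(19,0): clear
  edge (19,0)–(24,18): clear
  edge (24,18)–(15,20): clear
  midpoint (7/2,25/2) outside
  → clear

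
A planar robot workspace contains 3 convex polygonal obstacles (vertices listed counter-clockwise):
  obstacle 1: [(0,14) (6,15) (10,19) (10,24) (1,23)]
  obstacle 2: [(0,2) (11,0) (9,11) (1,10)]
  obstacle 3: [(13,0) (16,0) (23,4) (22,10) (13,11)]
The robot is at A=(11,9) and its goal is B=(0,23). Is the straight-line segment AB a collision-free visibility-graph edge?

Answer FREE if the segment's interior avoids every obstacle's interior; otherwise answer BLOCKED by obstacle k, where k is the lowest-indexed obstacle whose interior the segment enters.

Obstacle 1 [(0,14) (6,15) (10,19) (10,24) (1,23)]:
  edge (0,14)–(6,15): clear
  edge (6,15)–(10,19): crosses AB
  edge (10,19)–(10,24): clear
  edge (10,24)–(1,23): clear
  edge (1,23)–(0,14): crosses AB
  → BLOCKED
Obstacle 2 [(0,2) (11,0) (9,11) (1,10)]:
  edge (0,2)–(11,0): clear
  edge (11,0)–(9,11): clear
  edge (9,11)–(1,10): clear
  edge (1,10)–(0,2): clear
  midpoint (11/2,16) outside
  → clear
Obstacle 3 [(13,0) (16,0) (23,4) (22,10) (13,11)]:
  edge (13,0)–(16,0): clear
  edge (16,0)–(23,4): clear
  edge (23,4)–(22,10): clear
  edge (22,10)–(13,11): clear
  edge (13,11)–(13,0): clear
  midpoint (11/2,16) outside
  → clear

BLOCKED by obstacle 1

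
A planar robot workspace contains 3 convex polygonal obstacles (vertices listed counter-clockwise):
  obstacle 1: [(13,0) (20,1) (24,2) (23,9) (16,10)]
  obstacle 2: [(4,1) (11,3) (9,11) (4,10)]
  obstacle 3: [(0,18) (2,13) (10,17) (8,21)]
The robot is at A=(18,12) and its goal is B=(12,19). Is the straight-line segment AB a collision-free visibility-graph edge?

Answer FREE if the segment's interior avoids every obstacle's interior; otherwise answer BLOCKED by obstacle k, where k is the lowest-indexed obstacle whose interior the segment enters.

Obstacle 1 [(13,0) (20,1) (24,2) (23,9) (16,10)]:
  edge (13,0)–(20,1): clear
  edge (20,1)–(24,2): clear
  edge (24,2)–(23,9): clear
  edge (23,9)–(16,10): clear
  edge (16,10)–(13,0): clear
  midpoint (15,31/2) outside
  → clear
Obstacle 2 [(4,1) (11,3) (9,11) (4,10)]:
  edge (4,1)–(11,3): clear
  edge (11,3)–(9,11): clear
  edge (9,11)–(4,10): clear
  edge (4,10)–(4,1): clear
  midpoint (15,31/2) outside
  → clear
Obstacle 3 [(0,18) (2,13) (10,17) (8,21)]:
  edge (0,18)–(2,13): clear
  edge (2,13)–(10,17): clear
  edge (10,17)–(8,21): clear
  edge (8,21)–(0,18): clear
  midpoint (15,31/2) outside
  → clear

FREE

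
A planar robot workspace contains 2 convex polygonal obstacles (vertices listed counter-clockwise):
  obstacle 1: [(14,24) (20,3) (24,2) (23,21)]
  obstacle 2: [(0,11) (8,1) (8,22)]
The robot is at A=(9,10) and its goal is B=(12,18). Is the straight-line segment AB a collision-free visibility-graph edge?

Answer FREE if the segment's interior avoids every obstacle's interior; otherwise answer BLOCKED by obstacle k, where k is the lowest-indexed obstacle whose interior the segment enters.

Obstacle 1 [(14,24) (20,3) (24,2) (23,21)]:
  edge (14,24)–(20,3): clear
  edge (20,3)–(24,2): clear
  edge (24,2)–(23,21): clear
  edge (23,21)–(14,24): clear
  midpoint (21/2,14) outside
  → clear
Obstacle 2 [(0,11) (8,1) (8,22)]:
  edge (0,11)–(8,1): clear
  edge (8,1)–(8,22): clear
  edge (8,22)–(0,11): clear
  midpoint (21/2,14) outside
  → clear

FREE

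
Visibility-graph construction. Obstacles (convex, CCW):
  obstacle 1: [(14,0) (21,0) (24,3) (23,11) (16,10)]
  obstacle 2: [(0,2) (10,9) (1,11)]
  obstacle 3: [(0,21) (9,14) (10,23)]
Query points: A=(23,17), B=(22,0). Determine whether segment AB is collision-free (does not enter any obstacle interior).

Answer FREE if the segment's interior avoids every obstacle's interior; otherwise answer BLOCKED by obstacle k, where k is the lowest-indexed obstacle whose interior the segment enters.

Obstacle 1 [(14,0) (21,0) (24,3) (23,11) (16,10)]:
  edge (14,0)–(21,0): clear
  edge (21,0)–(24,3): crosses AB
  edge (24,3)–(23,11): clear
  edge (23,11)–(16,10): crosses AB
  edge (16,10)–(14,0): clear
  → BLOCKED
Obstacle 2 [(0,2) (10,9) (1,11)]:
  edge (0,2)–(10,9): clear
  edge (10,9)–(1,11): clear
  edge (1,11)–(0,2): clear
  midpoint (45/2,17/2) outside
  → clear
Obstacle 3 [(0,21) (9,14) (10,23)]:
  edge (0,21)–(9,14): clear
  edge (9,14)–(10,23): clear
  edge (10,23)–(0,21): clear
  midpoint (45/2,17/2) outside
  → clear

BLOCKED by obstacle 1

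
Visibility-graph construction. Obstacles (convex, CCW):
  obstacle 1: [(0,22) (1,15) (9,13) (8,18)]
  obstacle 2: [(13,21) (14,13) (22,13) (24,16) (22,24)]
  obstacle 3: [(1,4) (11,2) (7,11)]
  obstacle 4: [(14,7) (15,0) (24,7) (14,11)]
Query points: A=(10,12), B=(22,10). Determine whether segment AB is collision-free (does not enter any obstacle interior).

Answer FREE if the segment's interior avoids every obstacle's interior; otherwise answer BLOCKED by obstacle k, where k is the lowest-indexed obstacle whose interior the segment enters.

Obstacle 1 [(0,22) (1,15) (9,13) (8,18)]:
  edge (0,22)–(1,15): clear
  edge (1,15)–(9,13): clear
  edge (9,13)–(8,18): clear
  edge (8,18)–(0,22): clear
  midpoint (16,11) outside
  → clear
Obstacle 2 [(13,21) (14,13) (22,13) (24,16) (22,24)]:
  edge (13,21)–(14,13): clear
  edge (14,13)–(22,13): clear
  edge (22,13)–(24,16): clear
  edge (24,16)–(22,24): clear
  edge (22,24)–(13,21): clear
  midpoint (16,11) outside
  → clear
Obstacle 3 [(1,4) (11,2) (7,11)]:
  edge (1,4)–(11,2): clear
  edge (11,2)–(7,11): clear
  edge (7,11)–(1,4): clear
  midpoint (16,11) outside
  → clear
Obstacle 4 [(14,7) (15,0) (24,7) (14,11)]:
  edge (14,7)–(15,0): clear
  edge (15,0)–(24,7): clear
  edge (24,7)–(14,11): clear
  edge (14,11)–(14,7): clear
  midpoint (16,11) outside
  → clear

FREE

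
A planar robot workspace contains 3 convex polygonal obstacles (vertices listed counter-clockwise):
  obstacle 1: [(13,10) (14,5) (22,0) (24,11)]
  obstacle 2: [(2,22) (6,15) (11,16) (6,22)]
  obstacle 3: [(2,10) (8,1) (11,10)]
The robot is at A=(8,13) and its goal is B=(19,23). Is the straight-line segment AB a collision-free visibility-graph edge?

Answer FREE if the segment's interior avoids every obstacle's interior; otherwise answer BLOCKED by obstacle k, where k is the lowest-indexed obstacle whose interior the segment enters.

Obstacle 1 [(13,10) (14,5) (22,0) (24,11)]:
  edge (13,10)–(14,5): clear
  edge (14,5)–(22,0): clear
  edge (22,0)–(24,11): clear
  edge (24,11)–(13,10): clear
  midpoint (27/2,18) outside
  → clear
Obstacle 2 [(2,22) (6,15) (11,16) (6,22)]:
  edge (2,22)–(6,15): clear
  edge (6,15)–(11,16): clear
  edge (11,16)–(6,22): clear
  edge (6,22)–(2,22): clear
  midpoint (27/2,18) outside
  → clear
Obstacle 3 [(2,10) (8,1) (11,10)]:
  edge (2,10)–(8,1): clear
  edge (8,1)–(11,10): clear
  edge (11,10)–(2,10): clear
  midpoint (27/2,18) outside
  → clear

FREE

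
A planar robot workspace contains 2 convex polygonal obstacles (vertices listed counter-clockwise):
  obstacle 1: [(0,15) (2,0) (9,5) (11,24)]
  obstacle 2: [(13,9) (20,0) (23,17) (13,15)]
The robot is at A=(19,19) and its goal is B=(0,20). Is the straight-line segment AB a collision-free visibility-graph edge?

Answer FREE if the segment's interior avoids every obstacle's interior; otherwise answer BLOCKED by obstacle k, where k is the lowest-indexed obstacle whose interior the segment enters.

BLOCKED by obstacle 1

Obstacle 1 [(0,15) (2,0) (9,5) (11,24)]:
  edge (0,15)–(2,0): clear
  edge (2,0)–(9,5): clear
  edge (9,5)–(11,24): crosses AB
  edge (11,24)–(0,15): crosses AB
  → BLOCKED
Obstacle 2 [(13,9) (20,0) (23,17) (13,15)]:
  edge (13,9)–(20,0): clear
  edge (20,0)–(23,17): clear
  edge (23,17)–(13,15): clear
  edge (13,15)–(13,9): clear
  midpoint (19/2,39/2) outside
  → clear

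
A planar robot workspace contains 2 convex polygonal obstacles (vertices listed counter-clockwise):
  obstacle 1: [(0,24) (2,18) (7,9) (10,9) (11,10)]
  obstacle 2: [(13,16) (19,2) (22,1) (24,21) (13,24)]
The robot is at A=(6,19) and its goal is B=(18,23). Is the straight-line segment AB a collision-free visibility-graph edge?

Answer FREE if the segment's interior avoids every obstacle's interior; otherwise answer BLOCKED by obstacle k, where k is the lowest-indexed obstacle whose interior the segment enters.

BLOCKED by obstacle 2

Obstacle 1 [(0,24) (2,18) (7,9) (10,9) (11,10)]:
  edge (0,24)–(2,18): clear
  edge (2,18)–(7,9): clear
  edge (7,9)–(10,9): clear
  edge (10,9)–(11,10): clear
  edge (11,10)–(0,24): clear
  midpoint (12,21) outside
  → clear
Obstacle 2 [(13,16) (19,2) (22,1) (24,21) (13,24)]:
  edge (13,16)–(19,2): clear
  edge (19,2)–(22,1): clear
  edge (22,1)–(24,21): clear
  edge (24,21)–(13,24): crosses AB
  edge (13,24)–(13,16): crosses AB
  → BLOCKED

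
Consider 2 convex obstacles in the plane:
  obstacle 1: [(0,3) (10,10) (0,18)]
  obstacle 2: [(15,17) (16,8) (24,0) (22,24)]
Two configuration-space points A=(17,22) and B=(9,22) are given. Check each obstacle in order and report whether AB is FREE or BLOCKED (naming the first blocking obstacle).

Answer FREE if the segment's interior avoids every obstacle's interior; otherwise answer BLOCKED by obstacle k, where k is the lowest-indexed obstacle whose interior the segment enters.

Obstacle 1 [(0,3) (10,10) (0,18)]:
  edge (0,3)–(10,10): clear
  edge (10,10)–(0,18): clear
  edge (0,18)–(0,3): clear
  midpoint (13,22) outside
  → clear
Obstacle 2 [(15,17) (16,8) (24,0) (22,24)]:
  edge (15,17)–(16,8): clear
  edge (16,8)–(24,0): clear
  edge (24,0)–(22,24): clear
  edge (22,24)–(15,17): clear
  midpoint (13,22) outside
  → clear

FREE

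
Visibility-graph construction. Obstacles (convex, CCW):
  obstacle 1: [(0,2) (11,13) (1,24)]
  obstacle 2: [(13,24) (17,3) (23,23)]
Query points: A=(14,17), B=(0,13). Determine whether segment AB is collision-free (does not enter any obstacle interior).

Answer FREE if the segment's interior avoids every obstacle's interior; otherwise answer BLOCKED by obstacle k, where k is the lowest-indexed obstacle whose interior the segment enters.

BLOCKED by obstacle 1

Obstacle 1 [(0,2) (11,13) (1,24)]:
  edge (0,2)–(11,13): clear
  edge (11,13)–(1,24): crosses AB
  edge (1,24)–(0,2): crosses AB
  → BLOCKED
Obstacle 2 [(13,24) (17,3) (23,23)]:
  edge (13,24)–(17,3): clear
  edge (17,3)–(23,23): clear
  edge (23,23)–(13,24): clear
  midpoint (7,15) outside
  → clear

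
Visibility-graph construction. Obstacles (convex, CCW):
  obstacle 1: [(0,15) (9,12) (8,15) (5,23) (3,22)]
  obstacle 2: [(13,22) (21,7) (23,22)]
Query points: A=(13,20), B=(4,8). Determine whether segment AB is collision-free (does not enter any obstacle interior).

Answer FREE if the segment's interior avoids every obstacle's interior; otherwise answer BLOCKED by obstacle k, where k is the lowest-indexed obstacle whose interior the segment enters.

Obstacle 1 [(0,15) (9,12) (8,15) (5,23) (3,22)]:
  edge (0,15)–(9,12): crosses AB
  edge (9,12)–(8,15): crosses AB
  edge (8,15)–(5,23): clear
  edge (5,23)–(3,22): clear
  edge (3,22)–(0,15): clear
  → BLOCKED
Obstacle 2 [(13,22) (21,7) (23,22)]:
  edge (13,22)–(21,7): clear
  edge (21,7)–(23,22): clear
  edge (23,22)–(13,22): clear
  midpoint (17/2,14) outside
  → clear

BLOCKED by obstacle 1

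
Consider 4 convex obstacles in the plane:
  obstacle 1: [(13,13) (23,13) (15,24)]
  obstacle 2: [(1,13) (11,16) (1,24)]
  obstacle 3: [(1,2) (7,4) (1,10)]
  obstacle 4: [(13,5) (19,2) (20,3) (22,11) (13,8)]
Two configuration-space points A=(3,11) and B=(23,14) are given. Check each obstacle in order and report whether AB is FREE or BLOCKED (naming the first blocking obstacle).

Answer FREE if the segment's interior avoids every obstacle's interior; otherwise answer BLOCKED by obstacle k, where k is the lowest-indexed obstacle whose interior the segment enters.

BLOCKED by obstacle 1

Obstacle 1 [(13,13) (23,13) (15,24)]:
  edge (13,13)–(23,13): crosses AB
  edge (23,13)–(15,24): crosses AB
  edge (15,24)–(13,13): clear
  → BLOCKED
Obstacle 2 [(1,13) (11,16) (1,24)]:
  edge (1,13)–(11,16): clear
  edge (11,16)–(1,24): clear
  edge (1,24)–(1,13): clear
  midpoint (13,25/2) outside
  → clear
Obstacle 3 [(1,2) (7,4) (1,10)]:
  edge (1,2)–(7,4): clear
  edge (7,4)–(1,10): clear
  edge (1,10)–(1,2): clear
  midpoint (13,25/2) outside
  → clear
Obstacle 4 [(13,5) (19,2) (20,3) (22,11) (13,8)]:
  edge (13,5)–(19,2): clear
  edge (19,2)–(20,3): clear
  edge (20,3)–(22,11): clear
  edge (22,11)–(13,8): clear
  edge (13,8)–(13,5): clear
  midpoint (13,25/2) outside
  → clear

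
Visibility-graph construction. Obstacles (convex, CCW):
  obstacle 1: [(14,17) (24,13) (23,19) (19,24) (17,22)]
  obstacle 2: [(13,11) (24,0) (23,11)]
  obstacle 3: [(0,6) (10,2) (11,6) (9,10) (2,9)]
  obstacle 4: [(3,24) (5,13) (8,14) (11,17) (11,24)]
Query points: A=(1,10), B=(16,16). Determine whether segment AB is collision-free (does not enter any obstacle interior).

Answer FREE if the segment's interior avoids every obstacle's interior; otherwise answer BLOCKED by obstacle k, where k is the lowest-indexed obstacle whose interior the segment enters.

FREE

Obstacle 1 [(14,17) (24,13) (23,19) (19,24) (17,22)]:
  edge (14,17)–(24,13): clear
  edge (24,13)–(23,19): clear
  edge (23,19)–(19,24): clear
  edge (19,24)–(17,22): clear
  edge (17,22)–(14,17): clear
  midpoint (17/2,13) outside
  → clear
Obstacle 2 [(13,11) (24,0) (23,11)]:
  edge (13,11)–(24,0): clear
  edge (24,0)–(23,11): clear
  edge (23,11)–(13,11): clear
  midpoint (17/2,13) outside
  → clear
Obstacle 3 [(0,6) (10,2) (11,6) (9,10) (2,9)]:
  edge (0,6)–(10,2): clear
  edge (10,2)–(11,6): clear
  edge (11,6)–(9,10): clear
  edge (9,10)–(2,9): clear
  edge (2,9)–(0,6): clear
  midpoint (17/2,13) outside
  → clear
Obstacle 4 [(3,24) (5,13) (8,14) (11,17) (11,24)]:
  edge (3,24)–(5,13): clear
  edge (5,13)–(8,14): clear
  edge (8,14)–(11,17): clear
  edge (11,17)–(11,24): clear
  edge (11,24)–(3,24): clear
  midpoint (17/2,13) outside
  → clear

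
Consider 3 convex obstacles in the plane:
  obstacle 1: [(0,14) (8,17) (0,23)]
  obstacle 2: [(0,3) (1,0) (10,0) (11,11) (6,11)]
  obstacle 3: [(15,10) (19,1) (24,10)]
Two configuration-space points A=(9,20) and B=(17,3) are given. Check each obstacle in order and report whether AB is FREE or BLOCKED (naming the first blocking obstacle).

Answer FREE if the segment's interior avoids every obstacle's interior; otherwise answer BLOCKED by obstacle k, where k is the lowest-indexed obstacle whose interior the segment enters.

Obstacle 1 [(0,14) (8,17) (0,23)]:
  edge (0,14)–(8,17): clear
  edge (8,17)–(0,23): clear
  edge (0,23)–(0,14): clear
  midpoint (13,23/2) outside
  → clear
Obstacle 2 [(0,3) (1,0) (10,0) (11,11) (6,11)]:
  edge (0,3)–(1,0): clear
  edge (1,0)–(10,0): clear
  edge (10,0)–(11,11): clear
  edge (11,11)–(6,11): clear
  edge (6,11)–(0,3): clear
  midpoint (13,23/2) outside
  → clear
Obstacle 3 [(15,10) (19,1) (24,10)]:
  edge (15,10)–(19,1): clear
  edge (19,1)–(24,10): clear
  edge (24,10)–(15,10): clear
  midpoint (13,23/2) outside
  → clear

FREE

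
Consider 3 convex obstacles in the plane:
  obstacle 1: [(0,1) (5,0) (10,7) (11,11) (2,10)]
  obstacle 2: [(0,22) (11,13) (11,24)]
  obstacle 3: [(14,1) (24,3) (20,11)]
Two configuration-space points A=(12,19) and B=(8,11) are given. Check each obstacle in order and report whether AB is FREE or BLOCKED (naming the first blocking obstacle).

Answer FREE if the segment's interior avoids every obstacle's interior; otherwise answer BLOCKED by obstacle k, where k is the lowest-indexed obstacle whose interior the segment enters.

BLOCKED by obstacle 2

Obstacle 1 [(0,1) (5,0) (10,7) (11,11) (2,10)]:
  edge (0,1)–(5,0): clear
  edge (5,0)–(10,7): clear
  edge (10,7)–(11,11): clear
  edge (11,11)–(2,10): clear
  edge (2,10)–(0,1): clear
  midpoint (10,15) outside
  → clear
Obstacle 2 [(0,22) (11,13) (11,24)]:
  edge (0,22)–(11,13): crosses AB
  edge (11,13)–(11,24): crosses AB
  edge (11,24)–(0,22): clear
  → BLOCKED
Obstacle 3 [(14,1) (24,3) (20,11)]:
  edge (14,1)–(24,3): clear
  edge (24,3)–(20,11): clear
  edge (20,11)–(14,1): clear
  midpoint (10,15) outside
  → clear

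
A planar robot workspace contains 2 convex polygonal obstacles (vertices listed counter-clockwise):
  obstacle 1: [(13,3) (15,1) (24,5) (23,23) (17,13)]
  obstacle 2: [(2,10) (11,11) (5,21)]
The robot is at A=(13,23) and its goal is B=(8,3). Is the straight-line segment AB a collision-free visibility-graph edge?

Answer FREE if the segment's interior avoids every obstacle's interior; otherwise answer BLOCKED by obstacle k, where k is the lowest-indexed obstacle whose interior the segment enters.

BLOCKED by obstacle 2

Obstacle 1 [(13,3) (15,1) (24,5) (23,23) (17,13)]:
  edge (13,3)–(15,1): clear
  edge (15,1)–(24,5): clear
  edge (24,5)–(23,23): clear
  edge (23,23)–(17,13): clear
  edge (17,13)–(13,3): clear
  midpoint (21/2,13) outside
  → clear
Obstacle 2 [(2,10) (11,11) (5,21)]:
  edge (2,10)–(11,11): crosses AB
  edge (11,11)–(5,21): crosses AB
  edge (5,21)–(2,10): clear
  → BLOCKED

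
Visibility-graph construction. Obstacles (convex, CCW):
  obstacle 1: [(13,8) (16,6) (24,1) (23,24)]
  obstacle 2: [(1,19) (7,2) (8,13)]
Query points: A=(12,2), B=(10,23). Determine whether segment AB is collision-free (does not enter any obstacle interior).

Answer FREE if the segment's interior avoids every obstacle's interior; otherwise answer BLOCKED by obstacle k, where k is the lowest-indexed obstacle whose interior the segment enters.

Obstacle 1 [(13,8) (16,6) (24,1) (23,24)]:
  edge (13,8)–(16,6): clear
  edge (16,6)–(24,1): clear
  edge (24,1)–(23,24): clear
  edge (23,24)–(13,8): clear
  midpoint (11,25/2) outside
  → clear
Obstacle 2 [(1,19) (7,2) (8,13)]:
  edge (1,19)–(7,2): clear
  edge (7,2)–(8,13): clear
  edge (8,13)–(1,19): clear
  midpoint (11,25/2) outside
  → clear

FREE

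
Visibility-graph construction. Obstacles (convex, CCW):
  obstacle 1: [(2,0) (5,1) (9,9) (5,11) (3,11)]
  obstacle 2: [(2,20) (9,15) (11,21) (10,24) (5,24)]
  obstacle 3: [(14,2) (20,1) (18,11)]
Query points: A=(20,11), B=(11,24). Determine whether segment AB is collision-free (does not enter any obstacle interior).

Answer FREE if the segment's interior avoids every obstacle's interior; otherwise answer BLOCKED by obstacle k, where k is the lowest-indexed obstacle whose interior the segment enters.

Obstacle 1 [(2,0) (5,1) (9,9) (5,11) (3,11)]:
  edge (2,0)–(5,1): clear
  edge (5,1)–(9,9): clear
  edge (9,9)–(5,11): clear
  edge (5,11)–(3,11): clear
  edge (3,11)–(2,0): clear
  midpoint (31/2,35/2) outside
  → clear
Obstacle 2 [(2,20) (9,15) (11,21) (10,24) (5,24)]:
  edge (2,20)–(9,15): clear
  edge (9,15)–(11,21): clear
  edge (11,21)–(10,24): clear
  edge (10,24)–(5,24): clear
  edge (5,24)–(2,20): clear
  midpoint (31/2,35/2) outside
  → clear
Obstacle 3 [(14,2) (20,1) (18,11)]:
  edge (14,2)–(20,1): clear
  edge (20,1)–(18,11): clear
  edge (18,11)–(14,2): clear
  midpoint (31/2,35/2) outside
  → clear

FREE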